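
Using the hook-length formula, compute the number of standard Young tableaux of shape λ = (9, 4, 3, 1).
# SYT of shape (9, 4, 3, 1) = 680680

Hook-length formula: f^λ = n! / Π hook(c), product over all cells c of the Young diagram. For λ = (9, 4, 3, 1), n = 17 boxes. Hook lengths by row (left-to-right, top-to-bottom): [12, 10, 9, 7, 5, 4, 3, 2, 1]; [6, 4, 3, 1]; [4, 2, 1]; [1]. Product of hooks = 522547200. So f^λ = 17! / 522547200 = 355687428096000 / 522547200 = 680680.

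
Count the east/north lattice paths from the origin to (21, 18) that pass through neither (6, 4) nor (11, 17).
Number of paths = 45855380490

Inclusion–exclusion. Total paths: C(39, 21) = 62359143990. Through P₁: C(10, 6)·C(29, 15) = 16287339600. Through P₂: C(28, 11)·C(11, 10) = 236215980. Since P₁ is strictly southwest of P₂, a monotone path through both must visit P₁ then P₂; paths through both = C(10, 6)·C(18, 5)·C(11, 10) = 19792080. Avoid both = 62359143990 − 16287339600 − 236215980 + 19792080 = 45855380490.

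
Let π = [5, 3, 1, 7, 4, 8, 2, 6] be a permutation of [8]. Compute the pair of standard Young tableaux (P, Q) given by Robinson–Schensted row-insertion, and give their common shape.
P = [1, 2, 6] / [3, 4, 8] / [5, 7];  Q = [1, 4, 6] / [2, 5, 8] / [3, 7];  common shape = (3, 3, 2)

Row-insert the values π_1, π_2, … into P one at a time, bumping the leftmost entry strictly greater than the inserted value down to the next row. The recording tableau Q records, in position (i, j), the step at which that cell was added to P.
  Insert 5 (step 1): P = [5];  Q = [1]
  Insert 3 (step 2): P = [3] / [5];  Q = [1] / [2]
  Insert 1 (step 3): P = [1] / [3] / [5];  Q = [1] / [2] / [3]
  Insert 7 (step 4): P = [1, 7] / [3] / [5];  Q = [1, 4] / [2] / [3]
  Insert 4 (step 5): P = [1, 4] / [3, 7] / [5];  Q = [1, 4] / [2, 5] / [3]
  Insert 8 (step 6): P = [1, 4, 8] / [3, 7] / [5];  Q = [1, 4, 6] / [2, 5] / [3]
  Insert 2 (step 7): P = [1, 2, 8] / [3, 4] / [5, 7];  Q = [1, 4, 6] / [2, 5] / [3, 7]
  Insert 6 (step 8): P = [1, 2, 6] / [3, 4, 8] / [5, 7];  Q = [1, 4, 6] / [2, 5, 8] / [3, 7]
Final shape: (3, 3, 2).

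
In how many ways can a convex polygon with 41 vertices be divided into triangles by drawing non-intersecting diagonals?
C_39 = 680425371729975800390

These polygon triangulations are counted by the Catalan number C_n = (1/(n + 1)) · C(2n, n). For n = 39: C_39 = (1/40) · C(78, 39) = 27217014869199032015600/40 = 680425371729975800390.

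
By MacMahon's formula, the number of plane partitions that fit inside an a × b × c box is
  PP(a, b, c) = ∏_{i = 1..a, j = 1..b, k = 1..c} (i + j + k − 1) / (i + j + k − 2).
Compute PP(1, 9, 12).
PP(1, 9, 12) = 293930

Evaluate the triple product over i = 1..1, j = 1..9, k = 1..12. The factors are (2/1) · (3/2) · (4/3) · (5/4) · (6/5) · (7/6) · (8/7) · (9/8) · … (108 factors total). The numerators and denominators telescope so the product is an integer; carrying out the multiplication exactly gives PP(1, 9, 12) = 293930.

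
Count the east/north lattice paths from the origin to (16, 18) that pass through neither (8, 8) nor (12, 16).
Number of paths = 1280029395

Inclusion–exclusion. Total paths: C(34, 16) = 2203961430. Through P₁: C(16, 8)·C(18, 8) = 563165460. Through P₂: C(28, 12)·C(6, 4) = 456326325. Since P₁ is strictly southwest of P₂, a monotone path through both must visit P₁ then P₂; paths through both = C(16, 8)·C(12, 4)·C(6, 4) = 95559750. Avoid both = 2203961430 − 563165460 − 456326325 + 95559750 = 1280029395.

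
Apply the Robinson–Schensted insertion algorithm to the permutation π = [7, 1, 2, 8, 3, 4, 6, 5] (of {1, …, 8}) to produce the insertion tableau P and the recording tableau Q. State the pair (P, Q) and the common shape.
P = [1, 2, 3, 4, 5] / [6, 8] / [7];  Q = [1, 3, 4, 6, 7] / [2, 5] / [8];  common shape = (5, 2, 1)

Row-insert the values π_1, π_2, … into P one at a time, bumping the leftmost entry strictly greater than the inserted value down to the next row. The recording tableau Q records, in position (i, j), the step at which that cell was added to P.
  Insert 7 (step 1): P = [7];  Q = [1]
  Insert 1 (step 2): P = [1] / [7];  Q = [1] / [2]
  Insert 2 (step 3): P = [1, 2] / [7];  Q = [1, 3] / [2]
  Insert 8 (step 4): P = [1, 2, 8] / [7];  Q = [1, 3, 4] / [2]
  Insert 3 (step 5): P = [1, 2, 3] / [7, 8];  Q = [1, 3, 4] / [2, 5]
  Insert 4 (step 6): P = [1, 2, 3, 4] / [7, 8];  Q = [1, 3, 4, 6] / [2, 5]
  Insert 6 (step 7): P = [1, 2, 3, 4, 6] / [7, 8];  Q = [1, 3, 4, 6, 7] / [2, 5]
  Insert 5 (step 8): P = [1, 2, 3, 4, 5] / [6, 8] / [7];  Q = [1, 3, 4, 6, 7] / [2, 5] / [8]
Final shape: (5, 2, 1).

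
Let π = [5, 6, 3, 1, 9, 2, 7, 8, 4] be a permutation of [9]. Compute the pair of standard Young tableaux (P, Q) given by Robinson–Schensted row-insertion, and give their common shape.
P = [1, 2, 4, 8] / [3, 6, 7] / [5, 9];  Q = [1, 2, 5, 8] / [3, 6, 7] / [4, 9];  common shape = (4, 3, 2)

Row-insert the values π_1, π_2, … into P one at a time, bumping the leftmost entry strictly greater than the inserted value down to the next row. The recording tableau Q records, in position (i, j), the step at which that cell was added to P.
  Insert 5 (step 1): P = [5];  Q = [1]
  Insert 6 (step 2): P = [5, 6];  Q = [1, 2]
  Insert 3 (step 3): P = [3, 6] / [5];  Q = [1, 2] / [3]
  Insert 1 (step 4): P = [1, 6] / [3] / [5];  Q = [1, 2] / [3] / [4]
  Insert 9 (step 5): P = [1, 6, 9] / [3] / [5];  Q = [1, 2, 5] / [3] / [4]
  Insert 2 (step 6): P = [1, 2, 9] / [3, 6] / [5];  Q = [1, 2, 5] / [3, 6] / [4]
  Insert 7 (step 7): P = [1, 2, 7] / [3, 6, 9] / [5];  Q = [1, 2, 5] / [3, 6, 7] / [4]
  Insert 8 (step 8): P = [1, 2, 7, 8] / [3, 6, 9] / [5];  Q = [1, 2, 5, 8] / [3, 6, 7] / [4]
  Insert 4 (step 9): P = [1, 2, 4, 8] / [3, 6, 7] / [5, 9];  Q = [1, 2, 5, 8] / [3, 6, 7] / [4, 9]
Final shape: (4, 3, 2).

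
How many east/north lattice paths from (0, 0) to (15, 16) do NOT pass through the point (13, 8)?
Number of paths = 291383145

Total paths from (0, 0) to (15, 16): C(31, 15) = 300540195. Paths through (13, 8): (paths (0, 0) → (13, 8)) × (paths (13, 8) → (15, 16)) = C(21, 13) · C(10, 2) = 203490 · 45 = 9157050. Avoidance count = 300540195 − 9157050 = 291383145.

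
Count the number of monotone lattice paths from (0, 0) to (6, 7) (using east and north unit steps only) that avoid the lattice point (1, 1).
Number of paths = 792

Total paths from (0, 0) to (6, 7): C(13, 6) = 1716. Paths through (1, 1): (paths (0, 0) → (1, 1)) × (paths (1, 1) → (6, 7)) = C(2, 1) · C(11, 5) = 2 · 462 = 924. Avoidance count = 1716 − 924 = 792.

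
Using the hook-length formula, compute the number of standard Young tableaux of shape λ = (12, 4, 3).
# SYT of shape (12, 4, 3) = 383724

Hook-length formula: f^λ = n! / Π hook(c), product over all cells c of the Young diagram. For λ = (12, 4, 3), n = 19 boxes. Hook lengths by row (left-to-right, top-to-bottom): [14, 13, 12, 10, 8, 7, 6, 5, 4, 3, 2, 1]; [5, 4, 3, 1]; [3, 2, 1]. Product of hooks = 317011968000. So f^λ = 19! / 317011968000 = 121645100408832000 / 317011968000 = 383724.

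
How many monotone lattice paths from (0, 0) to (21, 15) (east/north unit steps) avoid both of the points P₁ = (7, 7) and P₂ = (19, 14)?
Number of paths = 2532819168

Inclusion–exclusion. Total paths: C(36, 21) = 5567902560. Through P₁: C(14, 7)·C(22, 14) = 1097450640. Through P₂: C(33, 19)·C(3, 2) = 2456427600. Since P₁ is strictly southwest of P₂, a monotone path through both must visit P₁ then P₂; paths through both = C(14, 7)·C(19, 12)·C(3, 2) = 518794848. Avoid both = 5567902560 − 1097450640 − 2456427600 + 518794848 = 2532819168.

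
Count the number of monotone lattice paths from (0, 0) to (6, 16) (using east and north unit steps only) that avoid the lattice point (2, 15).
Number of paths = 73933

Total paths from (0, 0) to (6, 16): C(22, 6) = 74613. Paths through (2, 15): (paths (0, 0) → (2, 15)) × (paths (2, 15) → (6, 16)) = C(17, 2) · C(5, 4) = 136 · 5 = 680. Avoidance count = 74613 − 680 = 73933.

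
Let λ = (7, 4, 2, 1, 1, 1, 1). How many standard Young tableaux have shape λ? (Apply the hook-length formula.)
# SYT of shape (7, 4, 2, 1, 1, 1, 1) = 1832600

Hook-length formula: f^λ = n! / Π hook(c), product over all cells c of the Young diagram. For λ = (7, 4, 2, 1, 1, 1, 1), n = 17 boxes. Hook lengths by row (left-to-right, top-to-bottom): [13, 8, 6, 5, 3, 2, 1]; [9, 4, 2, 1]; [6, 1]; [4]; [3]; [2]; [1]. Product of hooks = 194088960. So f^λ = 17! / 194088960 = 355687428096000 / 194088960 = 1832600.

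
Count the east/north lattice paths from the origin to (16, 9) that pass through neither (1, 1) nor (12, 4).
Number of paths = 924755

Inclusion–exclusion. Total paths: C(25, 16) = 2042975. Through P₁: C(2, 1)·C(23, 15) = 980628. Through P₂: C(16, 12)·C(9, 4) = 229320. Since P₁ is strictly southwest of P₂, a monotone path through both must visit P₁ then P₂; paths through both = C(2, 1)·C(14, 11)·C(9, 4) = 91728. Avoid both = 2042975 − 980628 − 229320 + 91728 = 924755.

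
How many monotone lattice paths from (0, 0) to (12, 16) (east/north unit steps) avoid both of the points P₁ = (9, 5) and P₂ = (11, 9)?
Number of paths = 28589587

Inclusion–exclusion. Total paths: C(28, 12) = 30421755. Through P₁: C(14, 9)·C(14, 3) = 728728. Through P₂: C(20, 11)·C(8, 1) = 1343680. Since P₁ is strictly southwest of P₂, a monotone path through both must visit P₁ then P₂; paths through both = C(14, 9)·C(6, 2)·C(8, 1) = 240240. Avoid both = 30421755 − 728728 − 1343680 + 240240 = 28589587.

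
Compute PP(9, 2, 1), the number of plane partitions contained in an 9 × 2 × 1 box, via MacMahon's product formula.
PP(9, 2, 1) = 55

Evaluate the triple product over i = 1..9, j = 1..2, k = 1..1. The factors are (2/1) · (3/2) · (3/2) · (4/3) · (4/3) · (5/4) · (5/4) · (6/5) · … (18 factors total). The numerators and denominators telescope so the product is an integer; carrying out the multiplication exactly gives PP(9, 2, 1) = 55.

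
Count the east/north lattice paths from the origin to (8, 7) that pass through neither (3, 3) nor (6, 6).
Number of paths = 2343

Inclusion–exclusion. Total paths: C(15, 8) = 6435. Through P₁: C(6, 3)·C(9, 5) = 2520. Through P₂: C(12, 6)·C(3, 2) = 2772. Since P₁ is strictly southwest of P₂, a monotone path through both must visit P₁ then P₂; paths through both = C(6, 3)·C(6, 3)·C(3, 2) = 1200. Avoid both = 6435 − 2520 − 2772 + 1200 = 2343.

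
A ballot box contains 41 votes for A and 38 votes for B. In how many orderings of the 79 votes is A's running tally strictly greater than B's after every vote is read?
Strict-lead orderings = 1941701670546516308430

Total orderings of the 79 votes with 41 for A: C(79, 41) = 51131477324391596121990. By the Bertrand ballot formula (Cycle Lemma / reflection principle), the number of orderings in which A is strictly ahead of B throughout is (p − q)/(p + q) · C(p + q, p) = (41 − 38)/(41 + 38) · 51131477324391596121990 = 1941701670546516308430.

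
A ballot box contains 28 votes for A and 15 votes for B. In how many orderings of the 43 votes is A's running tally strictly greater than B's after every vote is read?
Strict-lead orderings = 45812198536

Total orderings of the 43 votes with 28 for A: C(43, 28) = 151532656696. By the Bertrand ballot formula (Cycle Lemma / reflection principle), the number of orderings in which A is strictly ahead of B throughout is (p − q)/(p + q) · C(p + q, p) = (28 − 15)/(28 + 15) · 151532656696 = 45812198536.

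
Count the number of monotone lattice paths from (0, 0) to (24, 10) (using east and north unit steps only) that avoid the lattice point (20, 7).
Number of paths = 100047090

Total paths from (0, 0) to (24, 10): C(34, 24) = 131128140. Paths through (20, 7): (paths (0, 0) → (20, 7)) × (paths (20, 7) → (24, 10)) = C(27, 20) · C(7, 4) = 888030 · 35 = 31081050. Avoidance count = 131128140 − 31081050 = 100047090.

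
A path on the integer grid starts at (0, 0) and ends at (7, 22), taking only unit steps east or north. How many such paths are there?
Number of paths = 1560780

A monotone lattice path from (0, 0) to (7, 22) consists of 7 east steps and 22 north steps in some order, so it is determined by which 7 of the 29 steps are east. The count is C(29, 7) = 1560780.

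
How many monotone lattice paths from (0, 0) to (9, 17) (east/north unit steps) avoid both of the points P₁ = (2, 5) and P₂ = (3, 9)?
Number of paths = 1721057

Inclusion–exclusion. Total paths: C(26, 9) = 3124550. Through P₁: C(7, 2)·C(19, 7) = 1058148. Through P₂: C(12, 3)·C(14, 6) = 660660. Since P₁ is strictly southwest of P₂, a monotone path through both must visit P₁ then P₂; paths through both = C(7, 2)·C(5, 1)·C(14, 6) = 315315. Avoid both = 3124550 − 1058148 − 660660 + 315315 = 1721057.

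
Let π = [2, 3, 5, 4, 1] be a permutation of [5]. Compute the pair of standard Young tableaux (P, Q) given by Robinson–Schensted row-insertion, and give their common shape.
P = [1, 3, 4] / [2] / [5];  Q = [1, 2, 3] / [4] / [5];  common shape = (3, 1, 1)

Row-insert the values π_1, π_2, … into P one at a time, bumping the leftmost entry strictly greater than the inserted value down to the next row. The recording tableau Q records, in position (i, j), the step at which that cell was added to P.
  Insert 2 (step 1): P = [2];  Q = [1]
  Insert 3 (step 2): P = [2, 3];  Q = [1, 2]
  Insert 5 (step 3): P = [2, 3, 5];  Q = [1, 2, 3]
  Insert 4 (step 4): P = [2, 3, 4] / [5];  Q = [1, 2, 3] / [4]
  Insert 1 (step 5): P = [1, 3, 4] / [2] / [5];  Q = [1, 2, 3] / [4] / [5]
Final shape: (3, 1, 1).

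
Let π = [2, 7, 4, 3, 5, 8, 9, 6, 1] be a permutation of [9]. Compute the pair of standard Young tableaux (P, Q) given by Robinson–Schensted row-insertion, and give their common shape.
P = [1, 3, 5, 6, 9] / [2, 8] / [4] / [7];  Q = [1, 2, 5, 6, 7] / [3, 8] / [4] / [9];  common shape = (5, 2, 1, 1)

Row-insert the values π_1, π_2, … into P one at a time, bumping the leftmost entry strictly greater than the inserted value down to the next row. The recording tableau Q records, in position (i, j), the step at which that cell was added to P.
  Insert 2 (step 1): P = [2];  Q = [1]
  Insert 7 (step 2): P = [2, 7];  Q = [1, 2]
  Insert 4 (step 3): P = [2, 4] / [7];  Q = [1, 2] / [3]
  Insert 3 (step 4): P = [2, 3] / [4] / [7];  Q = [1, 2] / [3] / [4]
  Insert 5 (step 5): P = [2, 3, 5] / [4] / [7];  Q = [1, 2, 5] / [3] / [4]
  Insert 8 (step 6): P = [2, 3, 5, 8] / [4] / [7];  Q = [1, 2, 5, 6] / [3] / [4]
  Insert 9 (step 7): P = [2, 3, 5, 8, 9] / [4] / [7];  Q = [1, 2, 5, 6, 7] / [3] / [4]
  Insert 6 (step 8): P = [2, 3, 5, 6, 9] / [4, 8] / [7];  Q = [1, 2, 5, 6, 7] / [3, 8] / [4]
  Insert 1 (step 9): P = [1, 3, 5, 6, 9] / [2, 8] / [4] / [7];  Q = [1, 2, 5, 6, 7] / [3, 8] / [4] / [9]
Final shape: (5, 2, 1, 1).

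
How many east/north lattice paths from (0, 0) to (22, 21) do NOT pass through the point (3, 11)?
Number of paths = 1044758558220

Total paths from (0, 0) to (22, 21): C(43, 22) = 1052049481860. Paths through (3, 11): (paths (0, 0) → (3, 11)) × (paths (3, 11) → (22, 21)) = C(14, 3) · C(29, 19) = 364 · 20030010 = 7290923640. Avoidance count = 1052049481860 − 7290923640 = 1044758558220.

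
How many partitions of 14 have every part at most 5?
p(14, parts ≤ 5) = 70

Partitions of 14 with all parts ≤ 5: 5+5+4, 5+5+3+1, 5+5+2+2, 5+5+2+1+1, 5+5+1+1+1+1, 5+4+4+1, 5+4+3+2, 5+4+3+1+1, 5+4+2+2+1, 5+4+2+1+1+1, 5+4+1+1+1+1+1, 5+3+3+3, 5+3+3+2+1, 5+3+3+1+1+1, 5+3+2+2+2, 5+3+2+2+1+1, 5+3+2+1+1+1+1, 5+3+1+1+1+1+1+1, 5+2+2+2+2+1, 5+2+2+2+1+1+1, 5+2+2+1+1+1+1+1, 5+2+1+1+1+1+1+1+1, 5+1+1+1+1+1+1+1+1+1, 4+4+4+2, 4+4+4+1+1, 4+4+3+3, 4+4+3+2+1, 4+4+3+1+1+1, 4+4+2+2+2, 4+4+2+2+1+1, … (70 total). Count = 70.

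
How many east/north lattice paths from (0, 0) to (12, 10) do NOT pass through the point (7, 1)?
Number of paths = 630630

Total paths from (0, 0) to (12, 10): C(22, 12) = 646646. Paths through (7, 1): (paths (0, 0) → (7, 1)) × (paths (7, 1) → (12, 10)) = C(8, 7) · C(14, 5) = 8 · 2002 = 16016. Avoidance count = 646646 − 16016 = 630630.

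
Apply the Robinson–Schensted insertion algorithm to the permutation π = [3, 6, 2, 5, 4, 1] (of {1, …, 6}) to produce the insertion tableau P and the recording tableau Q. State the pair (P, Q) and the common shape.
P = [1, 4] / [2, 5] / [3] / [6];  Q = [1, 2] / [3, 4] / [5] / [6];  common shape = (2, 2, 1, 1)

Row-insert the values π_1, π_2, … into P one at a time, bumping the leftmost entry strictly greater than the inserted value down to the next row. The recording tableau Q records, in position (i, j), the step at which that cell was added to P.
  Insert 3 (step 1): P = [3];  Q = [1]
  Insert 6 (step 2): P = [3, 6];  Q = [1, 2]
  Insert 2 (step 3): P = [2, 6] / [3];  Q = [1, 2] / [3]
  Insert 5 (step 4): P = [2, 5] / [3, 6];  Q = [1, 2] / [3, 4]
  Insert 4 (step 5): P = [2, 4] / [3, 5] / [6];  Q = [1, 2] / [3, 4] / [5]
  Insert 1 (step 6): P = [1, 4] / [2, 5] / [3] / [6];  Q = [1, 2] / [3, 4] / [5] / [6]
Final shape: (2, 2, 1, 1).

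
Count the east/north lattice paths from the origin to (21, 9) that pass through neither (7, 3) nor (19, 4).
Number of paths = 9502755

Inclusion–exclusion. Total paths: C(30, 21) = 14307150. Through P₁: C(10, 7)·C(20, 14) = 4651200. Through P₂: C(23, 19)·C(7, 2) = 185955. Since P₁ is strictly southwest of P₂, a monotone path through both must visit P₁ then P₂; paths through both = C(10, 7)·C(13, 12)·C(7, 2) = 32760. Avoid both = 14307150 − 4651200 − 185955 + 32760 = 9502755.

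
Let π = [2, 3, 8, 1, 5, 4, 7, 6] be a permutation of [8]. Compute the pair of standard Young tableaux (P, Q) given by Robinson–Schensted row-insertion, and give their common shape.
P = [1, 3, 4, 6] / [2, 5, 7] / [8];  Q = [1, 2, 3, 7] / [4, 5, 8] / [6];  common shape = (4, 3, 1)

Row-insert the values π_1, π_2, … into P one at a time, bumping the leftmost entry strictly greater than the inserted value down to the next row. The recording tableau Q records, in position (i, j), the step at which that cell was added to P.
  Insert 2 (step 1): P = [2];  Q = [1]
  Insert 3 (step 2): P = [2, 3];  Q = [1, 2]
  Insert 8 (step 3): P = [2, 3, 8];  Q = [1, 2, 3]
  Insert 1 (step 4): P = [1, 3, 8] / [2];  Q = [1, 2, 3] / [4]
  Insert 5 (step 5): P = [1, 3, 5] / [2, 8];  Q = [1, 2, 3] / [4, 5]
  Insert 4 (step 6): P = [1, 3, 4] / [2, 5] / [8];  Q = [1, 2, 3] / [4, 5] / [6]
  Insert 7 (step 7): P = [1, 3, 4, 7] / [2, 5] / [8];  Q = [1, 2, 3, 7] / [4, 5] / [6]
  Insert 6 (step 8): P = [1, 3, 4, 6] / [2, 5, 7] / [8];  Q = [1, 2, 3, 7] / [4, 5, 8] / [6]
Final shape: (4, 3, 1).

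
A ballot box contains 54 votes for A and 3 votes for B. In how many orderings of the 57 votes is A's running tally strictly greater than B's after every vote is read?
Strict-lead orderings = 26180

Total orderings of the 57 votes with 54 for A: C(57, 54) = 29260. By the Bertrand ballot formula (Cycle Lemma / reflection principle), the number of orderings in which A is strictly ahead of B throughout is (p − q)/(p + q) · C(p + q, p) = (54 − 3)/(54 + 3) · 29260 = 26180.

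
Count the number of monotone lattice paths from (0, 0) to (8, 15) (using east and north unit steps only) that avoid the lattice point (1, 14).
Number of paths = 490194

Total paths from (0, 0) to (8, 15): C(23, 8) = 490314. Paths through (1, 14): (paths (0, 0) → (1, 14)) × (paths (1, 14) → (8, 15)) = C(15, 1) · C(8, 7) = 15 · 8 = 120. Avoidance count = 490314 − 120 = 490194.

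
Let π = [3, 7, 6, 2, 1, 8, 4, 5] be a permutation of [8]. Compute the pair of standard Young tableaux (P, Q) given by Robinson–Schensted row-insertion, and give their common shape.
P = [1, 4, 5] / [2, 6, 8] / [3] / [7];  Q = [1, 2, 6] / [3, 7, 8] / [4] / [5];  common shape = (3, 3, 1, 1)

Row-insert the values π_1, π_2, … into P one at a time, bumping the leftmost entry strictly greater than the inserted value down to the next row. The recording tableau Q records, in position (i, j), the step at which that cell was added to P.
  Insert 3 (step 1): P = [3];  Q = [1]
  Insert 7 (step 2): P = [3, 7];  Q = [1, 2]
  Insert 6 (step 3): P = [3, 6] / [7];  Q = [1, 2] / [3]
  Insert 2 (step 4): P = [2, 6] / [3] / [7];  Q = [1, 2] / [3] / [4]
  Insert 1 (step 5): P = [1, 6] / [2] / [3] / [7];  Q = [1, 2] / [3] / [4] / [5]
  Insert 8 (step 6): P = [1, 6, 8] / [2] / [3] / [7];  Q = [1, 2, 6] / [3] / [4] / [5]
  Insert 4 (step 7): P = [1, 4, 8] / [2, 6] / [3] / [7];  Q = [1, 2, 6] / [3, 7] / [4] / [5]
  Insert 5 (step 8): P = [1, 4, 5] / [2, 6, 8] / [3] / [7];  Q = [1, 2, 6] / [3, 7, 8] / [4] / [5]
Final shape: (3, 3, 1, 1).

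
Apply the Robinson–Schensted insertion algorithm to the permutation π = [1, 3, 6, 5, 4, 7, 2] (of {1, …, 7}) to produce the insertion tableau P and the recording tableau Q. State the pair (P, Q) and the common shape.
P = [1, 2, 4, 7] / [3] / [5] / [6];  Q = [1, 2, 3, 6] / [4] / [5] / [7];  common shape = (4, 1, 1, 1)

Row-insert the values π_1, π_2, … into P one at a time, bumping the leftmost entry strictly greater than the inserted value down to the next row. The recording tableau Q records, in position (i, j), the step at which that cell was added to P.
  Insert 1 (step 1): P = [1];  Q = [1]
  Insert 3 (step 2): P = [1, 3];  Q = [1, 2]
  Insert 6 (step 3): P = [1, 3, 6];  Q = [1, 2, 3]
  Insert 5 (step 4): P = [1, 3, 5] / [6];  Q = [1, 2, 3] / [4]
  Insert 4 (step 5): P = [1, 3, 4] / [5] / [6];  Q = [1, 2, 3] / [4] / [5]
  Insert 7 (step 6): P = [1, 3, 4, 7] / [5] / [6];  Q = [1, 2, 3, 6] / [4] / [5]
  Insert 2 (step 7): P = [1, 2, 4, 7] / [3] / [5] / [6];  Q = [1, 2, 3, 6] / [4] / [5] / [7]
Final shape: (4, 1, 1, 1).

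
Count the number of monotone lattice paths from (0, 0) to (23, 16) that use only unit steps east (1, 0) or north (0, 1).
Number of paths = 37711260990

A monotone lattice path from (0, 0) to (23, 16) consists of 23 east steps and 16 north steps in some order, so it is determined by which 23 of the 39 steps are east. The count is C(39, 23) = 37711260990.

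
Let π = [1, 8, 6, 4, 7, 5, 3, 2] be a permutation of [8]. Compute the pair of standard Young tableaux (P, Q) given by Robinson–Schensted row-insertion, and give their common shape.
P = [1, 2, 5] / [3, 7] / [4] / [6] / [8];  Q = [1, 2, 5] / [3, 6] / [4] / [7] / [8];  common shape = (3, 2, 1, 1, 1)

Row-insert the values π_1, π_2, … into P one at a time, bumping the leftmost entry strictly greater than the inserted value down to the next row. The recording tableau Q records, in position (i, j), the step at which that cell was added to P.
  Insert 1 (step 1): P = [1];  Q = [1]
  Insert 8 (step 2): P = [1, 8];  Q = [1, 2]
  Insert 6 (step 3): P = [1, 6] / [8];  Q = [1, 2] / [3]
  Insert 4 (step 4): P = [1, 4] / [6] / [8];  Q = [1, 2] / [3] / [4]
  Insert 7 (step 5): P = [1, 4, 7] / [6] / [8];  Q = [1, 2, 5] / [3] / [4]
  Insert 5 (step 6): P = [1, 4, 5] / [6, 7] / [8];  Q = [1, 2, 5] / [3, 6] / [4]
  Insert 3 (step 7): P = [1, 3, 5] / [4, 7] / [6] / [8];  Q = [1, 2, 5] / [3, 6] / [4] / [7]
  Insert 2 (step 8): P = [1, 2, 5] / [3, 7] / [4] / [6] / [8];  Q = [1, 2, 5] / [3, 6] / [4] / [7] / [8]
Final shape: (3, 2, 1, 1, 1).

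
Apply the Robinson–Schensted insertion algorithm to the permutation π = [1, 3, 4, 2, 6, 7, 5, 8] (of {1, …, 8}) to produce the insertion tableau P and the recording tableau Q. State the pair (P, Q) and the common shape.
P = [1, 2, 4, 5, 7, 8] / [3, 6];  Q = [1, 2, 3, 5, 6, 8] / [4, 7];  common shape = (6, 2)

Row-insert the values π_1, π_2, … into P one at a time, bumping the leftmost entry strictly greater than the inserted value down to the next row. The recording tableau Q records, in position (i, j), the step at which that cell was added to P.
  Insert 1 (step 1): P = [1];  Q = [1]
  Insert 3 (step 2): P = [1, 3];  Q = [1, 2]
  Insert 4 (step 3): P = [1, 3, 4];  Q = [1, 2, 3]
  Insert 2 (step 4): P = [1, 2, 4] / [3];  Q = [1, 2, 3] / [4]
  Insert 6 (step 5): P = [1, 2, 4, 6] / [3];  Q = [1, 2, 3, 5] / [4]
  Insert 7 (step 6): P = [1, 2, 4, 6, 7] / [3];  Q = [1, 2, 3, 5, 6] / [4]
  Insert 5 (step 7): P = [1, 2, 4, 5, 7] / [3, 6];  Q = [1, 2, 3, 5, 6] / [4, 7]
  Insert 8 (step 8): P = [1, 2, 4, 5, 7, 8] / [3, 6];  Q = [1, 2, 3, 5, 6, 8] / [4, 7]
Final shape: (6, 2).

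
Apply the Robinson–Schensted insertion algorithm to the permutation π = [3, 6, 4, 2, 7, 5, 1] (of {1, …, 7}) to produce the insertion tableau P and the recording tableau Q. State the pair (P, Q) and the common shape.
P = [1, 4, 5] / [2, 7] / [3] / [6];  Q = [1, 2, 5] / [3, 6] / [4] / [7];  common shape = (3, 2, 1, 1)

Row-insert the values π_1, π_2, … into P one at a time, bumping the leftmost entry strictly greater than the inserted value down to the next row. The recording tableau Q records, in position (i, j), the step at which that cell was added to P.
  Insert 3 (step 1): P = [3];  Q = [1]
  Insert 6 (step 2): P = [3, 6];  Q = [1, 2]
  Insert 4 (step 3): P = [3, 4] / [6];  Q = [1, 2] / [3]
  Insert 2 (step 4): P = [2, 4] / [3] / [6];  Q = [1, 2] / [3] / [4]
  Insert 7 (step 5): P = [2, 4, 7] / [3] / [6];  Q = [1, 2, 5] / [3] / [4]
  Insert 5 (step 6): P = [2, 4, 5] / [3, 7] / [6];  Q = [1, 2, 5] / [3, 6] / [4]
  Insert 1 (step 7): P = [1, 4, 5] / [2, 7] / [3] / [6];  Q = [1, 2, 5] / [3, 6] / [4] / [7]
Final shape: (3, 2, 1, 1).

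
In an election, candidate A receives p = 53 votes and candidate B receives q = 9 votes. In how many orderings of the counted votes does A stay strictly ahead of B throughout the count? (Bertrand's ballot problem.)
Strict-lead orderings = 14396935740

Total orderings of the 62 votes with 53 for A: C(62, 53) = 20286591270. By the Bertrand ballot formula (Cycle Lemma / reflection principle), the number of orderings in which A is strictly ahead of B throughout is (p − q)/(p + q) · C(p + q, p) = (53 − 9)/(53 + 9) · 20286591270 = 14396935740.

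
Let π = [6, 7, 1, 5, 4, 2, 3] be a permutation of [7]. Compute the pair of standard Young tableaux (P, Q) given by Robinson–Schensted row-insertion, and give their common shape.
P = [1, 2, 3] / [4, 7] / [5] / [6];  Q = [1, 2, 7] / [3, 4] / [5] / [6];  common shape = (3, 2, 1, 1)

Row-insert the values π_1, π_2, … into P one at a time, bumping the leftmost entry strictly greater than the inserted value down to the next row. The recording tableau Q records, in position (i, j), the step at which that cell was added to P.
  Insert 6 (step 1): P = [6];  Q = [1]
  Insert 7 (step 2): P = [6, 7];  Q = [1, 2]
  Insert 1 (step 3): P = [1, 7] / [6];  Q = [1, 2] / [3]
  Insert 5 (step 4): P = [1, 5] / [6, 7];  Q = [1, 2] / [3, 4]
  Insert 4 (step 5): P = [1, 4] / [5, 7] / [6];  Q = [1, 2] / [3, 4] / [5]
  Insert 2 (step 6): P = [1, 2] / [4, 7] / [5] / [6];  Q = [1, 2] / [3, 4] / [5] / [6]
  Insert 3 (step 7): P = [1, 2, 3] / [4, 7] / [5] / [6];  Q = [1, 2, 7] / [3, 4] / [5] / [6]
Final shape: (3, 2, 1, 1).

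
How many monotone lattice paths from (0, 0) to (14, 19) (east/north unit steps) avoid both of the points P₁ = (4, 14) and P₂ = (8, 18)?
Number of paths = 800183495

Inclusion–exclusion. Total paths: C(33, 14) = 818809200. Through P₁: C(18, 4)·C(15, 10) = 9189180. Through P₂: C(26, 8)·C(7, 6) = 10935925. Since P₁ is strictly southwest of P₂, a monotone path through both must visit P₁ then P₂; paths through both = C(18, 4)·C(8, 4)·C(7, 6) = 1499400. Avoid both = 818809200 − 9189180 − 10935925 + 1499400 = 800183495.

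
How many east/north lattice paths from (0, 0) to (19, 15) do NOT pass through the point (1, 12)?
Number of paths = 1855950230

Total paths from (0, 0) to (19, 15): C(34, 19) = 1855967520. Paths through (1, 12): (paths (0, 0) → (1, 12)) × (paths (1, 12) → (19, 15)) = C(13, 1) · C(21, 18) = 13 · 1330 = 17290. Avoidance count = 1855967520 − 17290 = 1855950230.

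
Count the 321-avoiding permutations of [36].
C_36 = 11959798385860453492

These 321-avoiding permutations are counted by the Catalan number C_n = (1/(n + 1)) · C(2n, n). For n = 36: C_36 = (1/37) · C(72, 36) = 442512540276836779204/37 = 11959798385860453492.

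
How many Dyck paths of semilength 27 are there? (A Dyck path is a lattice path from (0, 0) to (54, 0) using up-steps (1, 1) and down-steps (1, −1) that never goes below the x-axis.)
C_27 = 69533550916004

These Dyck paths are counted by the Catalan number C_n = (1/(n + 1)) · C(2n, n). For n = 27: C_27 = (1/28) · C(54, 27) = 1946939425648112/28 = 69533550916004.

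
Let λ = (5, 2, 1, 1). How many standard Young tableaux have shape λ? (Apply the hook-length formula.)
# SYT of shape (5, 2, 1, 1) = 189

Hook-length formula: f^λ = n! / Π hook(c), product over all cells c of the Young diagram. For λ = (5, 2, 1, 1), n = 9 boxes. Hook lengths by row (left-to-right, top-to-bottom): [8, 5, 3, 2, 1]; [4, 1]; [2]; [1]. Product of hooks = 1920. So f^λ = 9! / 1920 = 362880 / 1920 = 189.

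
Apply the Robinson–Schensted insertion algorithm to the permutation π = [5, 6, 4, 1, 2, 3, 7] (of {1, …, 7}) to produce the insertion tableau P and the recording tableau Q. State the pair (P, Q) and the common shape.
P = [1, 2, 3, 7] / [4, 6] / [5];  Q = [1, 2, 6, 7] / [3, 5] / [4];  common shape = (4, 2, 1)

Row-insert the values π_1, π_2, … into P one at a time, bumping the leftmost entry strictly greater than the inserted value down to the next row. The recording tableau Q records, in position (i, j), the step at which that cell was added to P.
  Insert 5 (step 1): P = [5];  Q = [1]
  Insert 6 (step 2): P = [5, 6];  Q = [1, 2]
  Insert 4 (step 3): P = [4, 6] / [5];  Q = [1, 2] / [3]
  Insert 1 (step 4): P = [1, 6] / [4] / [5];  Q = [1, 2] / [3] / [4]
  Insert 2 (step 5): P = [1, 2] / [4, 6] / [5];  Q = [1, 2] / [3, 5] / [4]
  Insert 3 (step 6): P = [1, 2, 3] / [4, 6] / [5];  Q = [1, 2, 6] / [3, 5] / [4]
  Insert 7 (step 7): P = [1, 2, 3, 7] / [4, 6] / [5];  Q = [1, 2, 6, 7] / [3, 5] / [4]
Final shape: (4, 2, 1).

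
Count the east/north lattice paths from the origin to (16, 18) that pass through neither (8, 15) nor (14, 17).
Number of paths = 1368698421

Inclusion–exclusion. Total paths: C(34, 16) = 2203961430. Through P₁: C(23, 8)·C(11, 8) = 80901810. Through P₂: C(31, 14)·C(3, 2) = 795547575. Since P₁ is strictly southwest of P₂, a monotone path through both must visit P₁ then P₂; paths through both = C(23, 8)·C(8, 6)·C(3, 2) = 41186376. Avoid both = 2203961430 − 80901810 − 795547575 + 41186376 = 1368698421.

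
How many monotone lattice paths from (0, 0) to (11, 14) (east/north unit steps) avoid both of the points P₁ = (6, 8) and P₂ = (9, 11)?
Number of paths = 1991014

Inclusion–exclusion. Total paths: C(25, 11) = 4457400. Through P₁: C(14, 6)·C(11, 5) = 1387386. Through P₂: C(20, 9)·C(5, 2) = 1679600. Since P₁ is strictly southwest of P₂, a monotone path through both must visit P₁ then P₂; paths through both = C(14, 6)·C(6, 3)·C(5, 2) = 600600. Avoid both = 4457400 − 1387386 − 1679600 + 600600 = 1991014.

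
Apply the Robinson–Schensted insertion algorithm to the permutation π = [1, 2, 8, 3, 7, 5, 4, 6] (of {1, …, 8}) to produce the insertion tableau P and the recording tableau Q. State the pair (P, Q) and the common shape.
P = [1, 2, 3, 4, 6] / [5] / [7] / [8];  Q = [1, 2, 3, 5, 8] / [4] / [6] / [7];  common shape = (5, 1, 1, 1)

Row-insert the values π_1, π_2, … into P one at a time, bumping the leftmost entry strictly greater than the inserted value down to the next row. The recording tableau Q records, in position (i, j), the step at which that cell was added to P.
  Insert 1 (step 1): P = [1];  Q = [1]
  Insert 2 (step 2): P = [1, 2];  Q = [1, 2]
  Insert 8 (step 3): P = [1, 2, 8];  Q = [1, 2, 3]
  Insert 3 (step 4): P = [1, 2, 3] / [8];  Q = [1, 2, 3] / [4]
  Insert 7 (step 5): P = [1, 2, 3, 7] / [8];  Q = [1, 2, 3, 5] / [4]
  Insert 5 (step 6): P = [1, 2, 3, 5] / [7] / [8];  Q = [1, 2, 3, 5] / [4] / [6]
  Insert 4 (step 7): P = [1, 2, 3, 4] / [5] / [7] / [8];  Q = [1, 2, 3, 5] / [4] / [6] / [7]
  Insert 6 (step 8): P = [1, 2, 3, 4, 6] / [5] / [7] / [8];  Q = [1, 2, 3, 5, 8] / [4] / [6] / [7]
Final shape: (5, 1, 1, 1).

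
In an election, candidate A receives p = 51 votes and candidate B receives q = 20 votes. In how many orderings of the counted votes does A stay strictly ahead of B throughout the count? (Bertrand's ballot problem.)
Strict-lead orderings = 98400445363576356

Total orderings of the 71 votes with 51 for A: C(71, 51) = 225368761961739396. By the Bertrand ballot formula (Cycle Lemma / reflection principle), the number of orderings in which A is strictly ahead of B throughout is (p − q)/(p + q) · C(p + q, p) = (51 − 20)/(51 + 20) · 225368761961739396 = 98400445363576356.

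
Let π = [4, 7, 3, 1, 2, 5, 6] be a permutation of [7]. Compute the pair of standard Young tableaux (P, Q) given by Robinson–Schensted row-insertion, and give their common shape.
P = [1, 2, 5, 6] / [3, 7] / [4];  Q = [1, 2, 6, 7] / [3, 5] / [4];  common shape = (4, 2, 1)

Row-insert the values π_1, π_2, … into P one at a time, bumping the leftmost entry strictly greater than the inserted value down to the next row. The recording tableau Q records, in position (i, j), the step at which that cell was added to P.
  Insert 4 (step 1): P = [4];  Q = [1]
  Insert 7 (step 2): P = [4, 7];  Q = [1, 2]
  Insert 3 (step 3): P = [3, 7] / [4];  Q = [1, 2] / [3]
  Insert 1 (step 4): P = [1, 7] / [3] / [4];  Q = [1, 2] / [3] / [4]
  Insert 2 (step 5): P = [1, 2] / [3, 7] / [4];  Q = [1, 2] / [3, 5] / [4]
  Insert 5 (step 6): P = [1, 2, 5] / [3, 7] / [4];  Q = [1, 2, 6] / [3, 5] / [4]
  Insert 6 (step 7): P = [1, 2, 5, 6] / [3, 7] / [4];  Q = [1, 2, 6, 7] / [3, 5] / [4]
Final shape: (4, 2, 1).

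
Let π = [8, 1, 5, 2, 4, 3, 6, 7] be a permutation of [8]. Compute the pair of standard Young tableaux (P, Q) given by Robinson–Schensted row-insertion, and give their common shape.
P = [1, 2, 3, 6, 7] / [4] / [5] / [8];  Q = [1, 3, 5, 7, 8] / [2] / [4] / [6];  common shape = (5, 1, 1, 1)

Row-insert the values π_1, π_2, … into P one at a time, bumping the leftmost entry strictly greater than the inserted value down to the next row. The recording tableau Q records, in position (i, j), the step at which that cell was added to P.
  Insert 8 (step 1): P = [8];  Q = [1]
  Insert 1 (step 2): P = [1] / [8];  Q = [1] / [2]
  Insert 5 (step 3): P = [1, 5] / [8];  Q = [1, 3] / [2]
  Insert 2 (step 4): P = [1, 2] / [5] / [8];  Q = [1, 3] / [2] / [4]
  Insert 4 (step 5): P = [1, 2, 4] / [5] / [8];  Q = [1, 3, 5] / [2] / [4]
  Insert 3 (step 6): P = [1, 2, 3] / [4] / [5] / [8];  Q = [1, 3, 5] / [2] / [4] / [6]
  Insert 6 (step 7): P = [1, 2, 3, 6] / [4] / [5] / [8];  Q = [1, 3, 5, 7] / [2] / [4] / [6]
  Insert 7 (step 8): P = [1, 2, 3, 6, 7] / [4] / [5] / [8];  Q = [1, 3, 5, 7, 8] / [2] / [4] / [6]
Final shape: (5, 1, 1, 1).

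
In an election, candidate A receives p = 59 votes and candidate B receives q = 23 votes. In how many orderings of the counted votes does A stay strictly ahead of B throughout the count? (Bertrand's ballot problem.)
Strict-lead orderings = 58209948451105027200

Total orderings of the 82 votes with 59 for A: C(82, 59) = 132589327027517006400. By the Bertrand ballot formula (Cycle Lemma / reflection principle), the number of orderings in which A is strictly ahead of B throughout is (p − q)/(p + q) · C(p + q, p) = (59 − 23)/(59 + 23) · 132589327027517006400 = 58209948451105027200.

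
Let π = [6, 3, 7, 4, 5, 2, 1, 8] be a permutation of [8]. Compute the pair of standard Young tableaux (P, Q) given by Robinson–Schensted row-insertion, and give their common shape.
P = [1, 4, 5, 8] / [2, 7] / [3] / [6];  Q = [1, 3, 5, 8] / [2, 4] / [6] / [7];  common shape = (4, 2, 1, 1)

Row-insert the values π_1, π_2, … into P one at a time, bumping the leftmost entry strictly greater than the inserted value down to the next row. The recording tableau Q records, in position (i, j), the step at which that cell was added to P.
  Insert 6 (step 1): P = [6];  Q = [1]
  Insert 3 (step 2): P = [3] / [6];  Q = [1] / [2]
  Insert 7 (step 3): P = [3, 7] / [6];  Q = [1, 3] / [2]
  Insert 4 (step 4): P = [3, 4] / [6, 7];  Q = [1, 3] / [2, 4]
  Insert 5 (step 5): P = [3, 4, 5] / [6, 7];  Q = [1, 3, 5] / [2, 4]
  Insert 2 (step 6): P = [2, 4, 5] / [3, 7] / [6];  Q = [1, 3, 5] / [2, 4] / [6]
  Insert 1 (step 7): P = [1, 4, 5] / [2, 7] / [3] / [6];  Q = [1, 3, 5] / [2, 4] / [6] / [7]
  Insert 8 (step 8): P = [1, 4, 5, 8] / [2, 7] / [3] / [6];  Q = [1, 3, 5, 8] / [2, 4] / [6] / [7]
Final shape: (4, 2, 1, 1).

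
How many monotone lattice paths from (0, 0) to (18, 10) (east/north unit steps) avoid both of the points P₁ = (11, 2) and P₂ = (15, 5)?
Number of paths = 11905836

Inclusion–exclusion. Total paths: C(28, 18) = 13123110. Through P₁: C(13, 11)·C(15, 7) = 501930. Through P₂: C(20, 15)·C(8, 3) = 868224. Since P₁ is strictly southwest of P₂, a monotone path through both must visit P₁ then P₂; paths through both = C(13, 11)·C(7, 4)·C(8, 3) = 152880. Avoid both = 13123110 − 501930 − 868224 + 152880 = 11905836.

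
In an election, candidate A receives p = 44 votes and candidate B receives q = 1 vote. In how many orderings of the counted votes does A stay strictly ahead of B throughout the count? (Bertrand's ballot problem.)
Strict-lead orderings = 43

Total orderings of the 45 votes with 44 for A: C(45, 44) = 45. By the Bertrand ballot formula (Cycle Lemma / reflection principle), the number of orderings in which A is strictly ahead of B throughout is (p − q)/(p + q) · C(p + q, p) = (44 − 1)/(44 + 1) · 45 = 43.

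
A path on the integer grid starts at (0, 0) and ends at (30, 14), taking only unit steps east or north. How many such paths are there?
Number of paths = 114955808528

A monotone lattice path from (0, 0) to (30, 14) consists of 30 east steps and 14 north steps in some order, so it is determined by which 30 of the 44 steps are east. The count is C(44, 30) = 114955808528.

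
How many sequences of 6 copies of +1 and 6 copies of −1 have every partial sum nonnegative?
C_6 = 132

These ballot sequences are counted by the Catalan number C_n = (1/(n + 1)) · C(2n, n). For n = 6: C_6 = (1/7) · C(12, 6) = 924/7 = 132.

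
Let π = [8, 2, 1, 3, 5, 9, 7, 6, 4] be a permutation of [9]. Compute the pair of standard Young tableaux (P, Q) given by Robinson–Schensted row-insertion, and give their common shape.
P = [1, 3, 4, 6] / [2, 5] / [7, 9] / [8];  Q = [1, 4, 5, 6] / [2, 7] / [3, 8] / [9];  common shape = (4, 2, 2, 1)

Row-insert the values π_1, π_2, … into P one at a time, bumping the leftmost entry strictly greater than the inserted value down to the next row. The recording tableau Q records, in position (i, j), the step at which that cell was added to P.
  Insert 8 (step 1): P = [8];  Q = [1]
  Insert 2 (step 2): P = [2] / [8];  Q = [1] / [2]
  Insert 1 (step 3): P = [1] / [2] / [8];  Q = [1] / [2] / [3]
  Insert 3 (step 4): P = [1, 3] / [2] / [8];  Q = [1, 4] / [2] / [3]
  Insert 5 (step 5): P = [1, 3, 5] / [2] / [8];  Q = [1, 4, 5] / [2] / [3]
  Insert 9 (step 6): P = [1, 3, 5, 9] / [2] / [8];  Q = [1, 4, 5, 6] / [2] / [3]
  Insert 7 (step 7): P = [1, 3, 5, 7] / [2, 9] / [8];  Q = [1, 4, 5, 6] / [2, 7] / [3]
  Insert 6 (step 8): P = [1, 3, 5, 6] / [2, 7] / [8, 9];  Q = [1, 4, 5, 6] / [2, 7] / [3, 8]
  Insert 4 (step 9): P = [1, 3, 4, 6] / [2, 5] / [7, 9] / [8];  Q = [1, 4, 5, 6] / [2, 7] / [3, 8] / [9]
Final shape: (4, 2, 2, 1).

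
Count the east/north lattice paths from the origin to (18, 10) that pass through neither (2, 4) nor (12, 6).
Number of paths = 8313375

Inclusion–exclusion. Total paths: C(28, 18) = 13123110. Through P₁: C(6, 2)·C(22, 16) = 1119195. Through P₂: C(18, 12)·C(10, 6) = 3898440. Since P₁ is strictly southwest of P₂, a monotone path through both must visit P₁ then P₂; paths through both = C(6, 2)·C(12, 10)·C(10, 6) = 207900. Avoid both = 13123110 − 1119195 − 3898440 + 207900 = 8313375.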